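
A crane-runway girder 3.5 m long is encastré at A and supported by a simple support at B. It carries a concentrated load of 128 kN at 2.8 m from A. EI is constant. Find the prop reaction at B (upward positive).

Remove the prop at B; the released (primary) structure is a cantilever built in at A.
Downward deflection at the released point B due to the loads:
  point load 128 at a = 2.8: Pa²(3L − a)/(6EI) = 1288/EI
Flexibility coefficient — unit upward force at B: δ_{BB} = L³/(3EI) = 14.29/EI.
The prop prevents deflection at B: R_B = δ_0/δ_{BB} = 1288/14.29 = 90.11 kN.

R_B = 90.11 kN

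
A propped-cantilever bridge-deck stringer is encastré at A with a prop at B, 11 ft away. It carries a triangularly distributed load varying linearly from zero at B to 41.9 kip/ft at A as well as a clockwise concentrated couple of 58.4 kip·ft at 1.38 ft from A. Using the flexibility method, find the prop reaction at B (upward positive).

Choose R_B as the redundant. The primary structure is the cantilever fixed at A.
Primary-structure tip deflection at B by superposition:
  triangular load, peak 41.9 at the fixed end: w₀L⁴/(30EI) = 20449/EI
  clockwise couple 58.4 at a = 1.38: M₀a(2L − a)/(2EI) = 830.9/EI
  δ_0 = 21280/EI
Tip deflection under a unit load at B: L³/(3EI) = 443.7/EI.
The prop prevents deflection at B: R_B = δ_0/δ_{BB} = 21280/443.7 = 47.96 kip.

R_B = 47.96 kip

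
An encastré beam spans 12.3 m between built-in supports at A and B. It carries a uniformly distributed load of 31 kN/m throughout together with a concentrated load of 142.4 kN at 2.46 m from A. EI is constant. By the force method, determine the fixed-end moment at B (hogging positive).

Take the two fixed-end moments M_A, M_B as redundants; the released structure is the simple span AB.
On the primary (simply-supported) span, the end slopes from the loading are:
  at A: UDL 31: wL³/(24EI) = 2404/EI
  at B: UDL 31: wL³/(24EI) = 2404/EI
  at A: point load 142.4 at a = 2.46: Pab(L + b)/(6LEI) = 1034/EI
  at B: point load 142.4 at a = 2.46: Pab(L + a)/(6LEI) = 689.4/EI
  θ_A0 = 3438/EI,  θ_B0 = 3093/EI
Flexibility coefficients: a unit moment at one end gives L/(3EI) there and L/(6EI) at the far end, so f₁₁ = f₂₂ = 4.1/EI and f₁₂ = f₂₁ = 2.05/EI.
Compatibility — zero rotation at each built-in end:
  4.1 M_A + 2.05 M_B = 3438
  2.05 M_A + 4.1 M_B = 3093
Solving the pair gives M_A = 615 kN·m and M_B = 446.9 kN·m (hogging).

M_B = 446.9 kN·m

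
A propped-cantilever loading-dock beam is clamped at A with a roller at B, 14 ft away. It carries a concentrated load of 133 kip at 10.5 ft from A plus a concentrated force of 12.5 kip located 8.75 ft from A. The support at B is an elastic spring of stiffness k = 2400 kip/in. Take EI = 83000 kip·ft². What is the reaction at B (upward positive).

Take the reaction at B as the redundant and release it; the primary structure is a cantilever fixed at A.
Downward deflection at the released point B due to the loads:
  point load 133 at a = 10.5: Pa²(3L − a)/(6EI) = 76982/EI
  point load 12.5 at a = 8.75: Pa²(3L − a)/(6EI) = 5304/EI
  δ_0 = 82286/EI
Flexibility coefficient — unit upward force at B: δ_{BB} = L³/(3EI) = 914.7/EI.
With EI = 83000 kip·ft²: δ_0 = 0.99139 ft and δ_{BB} = 0.01102 ft/kip.
Compatibility — the spring shortens by R_B/k under the reaction it provides: δ_0 − R_B·δ_{BB} = R_B/k. With 1/k = 1/(2400×12) ft/kip = 0.000035 ft/kip, R_B = δ_0 / (δ_{BB} + 1/k) = 0.99139 / (0.01102 + 0.000035) = 89.68 kip.

R_B = 89.68 kip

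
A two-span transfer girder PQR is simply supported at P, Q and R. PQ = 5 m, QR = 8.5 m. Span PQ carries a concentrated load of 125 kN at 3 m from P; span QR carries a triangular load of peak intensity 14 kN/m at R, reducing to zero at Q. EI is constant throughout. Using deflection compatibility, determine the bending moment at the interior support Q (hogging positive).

Release continuity at Q by inserting a hinge; the redundant is the internal moment M_Q. The primary structure is two simply-supported spans PQ and QR.
Rotations at Q on the released spans (each span's end-slope, ×1/EI):
  span PQ: point load 125 at a = 3: Pab(L + a)/(6LEI) = 200/EI
  span QR: triangular load, peak 14: 7w₀L³/(360EI) = 167.2/EI
  relative rotation θ_0 = (200 + 167.2)/EI = 367.2/EI
A unit hogging moment at Q produces rotation L₁/(3EI) + L₂/(3EI) = 4.5/EI.
Compatibility: M_Q·(L₁+L₂)/(3EI) = θ_0, giving M_Q = 81.6 kN·m (hogging).

M_Q = 81.6 kN·m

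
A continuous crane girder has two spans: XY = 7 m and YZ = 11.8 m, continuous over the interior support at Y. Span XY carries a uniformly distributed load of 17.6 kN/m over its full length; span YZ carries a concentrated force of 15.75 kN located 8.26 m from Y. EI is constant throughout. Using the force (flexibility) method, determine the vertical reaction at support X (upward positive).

R_X = 53.59 kN

Release continuity at Y by inserting a hinge; the redundant is the internal moment M_Y. The primary structure is two simply-supported spans XY and YZ.
End slopes at the hinge Y, treating each span as simply supported:
  span XY: UDL 17.6: wL³/(24EI) = 251.5/EI
  span YZ: point load 15.75 at a = 8.26: Pab(L + b)/(6LEI) = 99.78/EI
  relative rotation θ_0 = (251.5 + 99.78)/EI = 351.3/EI
A unit hogging moment at Y produces rotation L₁/(3EI) + L₂/(3EI) = 6.267/EI.
Slope continuity at Y: θ_0 = M_Y·6.267/EI, so M_Y = 351.3/6.267 = 56.06 kN·m (hogging).
Span XY, ΣM about X with M_Y applied at Y: R_Y^{XY}·7 = 431.2 + 56.06, so R_Y^{XY} = 69.61 kN and R_X = 123.2 − 69.61 = 53.59 kN.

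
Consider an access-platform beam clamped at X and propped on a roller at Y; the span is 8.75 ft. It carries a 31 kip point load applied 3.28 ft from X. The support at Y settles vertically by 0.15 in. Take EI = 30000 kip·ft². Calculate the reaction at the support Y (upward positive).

R_Y = 4.038 kip

Choose R_Y as the redundant. The primary structure is the cantilever fixed at X.
Deflection at Y on the released cantilever, summing each load's contribution:
  point load 31 at a = 3.28: Pa²(3L − a)/(6EI) = 1277/EI
Flexibility coefficient — unit upward force at Y: δ_{YY} = L³/(3EI) = 223.3/EI.
With EI = 30000 kip·ft²: δ_0 = 0.04256 ft and δ_{YY} = 0.007444 ft/kip.
Compatibility — the beam at Y must follow the support down by 0.0125 ft: δ_0 − R_Y·δ_{YY} = 0.0125, so R_Y = (0.04256 − 0.0125)/0.007444 = 4.038 kip.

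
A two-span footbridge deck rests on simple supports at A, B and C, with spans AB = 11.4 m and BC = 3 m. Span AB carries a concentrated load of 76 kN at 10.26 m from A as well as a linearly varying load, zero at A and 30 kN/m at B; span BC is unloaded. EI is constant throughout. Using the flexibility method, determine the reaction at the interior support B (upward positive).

Release continuity at B by inserting a hinge; the redundant is the internal moment M_B. The primary structure is two simply-supported spans AB and BC.
Rotations at B on the released spans (each span's end-slope, ×1/EI):
  span AB: point load 76 at a = 10.26: Pab(L + a)/(6LEI) = 281.5/EI
  span AB: triangular load, peak 30: w₀L³/(45EI) = 987.7/EI
  relative rotation θ_0 = (1269 + 0)/EI = 1269/EI
A unit hogging moment at B produces rotation L₁/(3EI) + L₂/(3EI) = 4.8/EI.
Compatibility: M_B·(L₁+L₂)/(3EI) = θ_0, giving M_B = 264.4 kN·m (hogging).
Span AB, ΣM about A with M_B applied at B: R_B^{AB}·11.4 = 2079 + 264.4, so R_B^{AB} = 205.6 kN and R_A = 247 − 205.6 = 41.41 kN.
Span BC, ΣM about C: R_B^{BC}·3 = 0 + 264.4, so R_B^{BC} = 88.14 kN and R_C = 0 − 88.14 = -88.14 kN.
R_B = 205.6 + 88.14 = 293.7 kN.

R_B = 293.7 kN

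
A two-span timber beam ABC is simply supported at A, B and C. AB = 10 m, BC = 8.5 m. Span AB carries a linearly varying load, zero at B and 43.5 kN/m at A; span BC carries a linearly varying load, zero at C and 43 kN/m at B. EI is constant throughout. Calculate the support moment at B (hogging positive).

M_B = 232.3 kN·m

Release continuity at B by inserting a hinge; the redundant is the internal moment M_B. The primary structure is two simply-supported spans AB and BC.
Rotations at B on the released spans (each span's end-slope, ×1/EI):
  span AB: triangular load, peak 43.5: 7w₀L³/(360EI) = 845.8/EI
  span BC: triangular load, peak 43: w₀L³/(45EI) = 586.8/EI
  relative rotation θ_0 = (845.8 + 586.8)/EI = 1433/EI
A unit hogging moment at B produces rotation L₁/(3EI) + L₂/(3EI) = 6.167/EI.
Slope continuity at B: θ_0 = M_B·6.167/EI, so M_B = 1433/6.167 = 232.3 kN·m (hogging).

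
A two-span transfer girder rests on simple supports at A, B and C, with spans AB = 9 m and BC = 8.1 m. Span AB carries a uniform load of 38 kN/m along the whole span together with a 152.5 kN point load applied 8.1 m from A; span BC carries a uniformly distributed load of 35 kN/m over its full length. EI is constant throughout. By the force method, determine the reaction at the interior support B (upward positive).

Insert a hinge at B; M_B is the redundant, and each span becomes simply supported.
End slopes at the hinge B, treating each span as simply supported:
  span AB: UDL 38: wL³/(24EI) = 1154/EI
  span AB: point load 152.5 at a = 8.1: Pab(L + a)/(6LEI) = 352/EI
  span BC: UDL 35: wL³/(24EI) = 775/EI
  relative rotation θ_0 = (1506 + 775)/EI = 2281/EI
A unit hogging moment at B produces rotation L₁/(3EI) + L₂/(3EI) = 5.7/EI.
Compatibility: M_B·(L₁+L₂)/(3EI) = θ_0, giving M_B = 400.2 kN·m (hogging).
Span AB, ΣM about A with M_B applied at B: R_B^{AB}·9 = 2774 + 400.2, so R_B^{AB} = 352.7 kN and R_A = 494.5 − 352.7 = 141.8 kN.
Span BC, ΣM about C: R_B^{BC}·8.1 = 1148 + 400.2, so R_B^{BC} = 191.2 kN and R_C = 283.5 − 191.2 = 92.34 kN.
R_B = 352.7 + 191.2 = 543.9 kN.

R_B = 543.9 kN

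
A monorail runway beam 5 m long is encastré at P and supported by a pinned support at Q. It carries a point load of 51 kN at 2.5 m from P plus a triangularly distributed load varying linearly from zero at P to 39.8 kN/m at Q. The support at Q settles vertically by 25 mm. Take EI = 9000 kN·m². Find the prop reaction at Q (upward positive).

Take the reaction at Q as the redundant and release it; the primary structure is a cantilever fixed at P.
Primary-structure tip deflection at Q by superposition:
  point load 51 at a = 2.5: Pa²(3L − a)/(6EI) = 664.1/EI
  triangular load, peak 39.8 at the free end: 11w₀L⁴/(120EI) = 2280/EI
  δ_0 = 2944/EI
Flexibility coefficient — unit upward force at Q: δ_{QQ} = L³/(3EI) = 41.67/EI.
With EI = 9000 kN·m²: δ_0 = 0.32714 m and δ_{QQ} = 0.00463 m/kN.
Compatibility — the beam at Q must follow the support down by 0.025 m: δ_0 − R_Q·δ_{QQ} = 0.025, so R_Q = (0.32714 − 0.025)/0.00463 = 65.26 kN.

R_Q = 65.26 kN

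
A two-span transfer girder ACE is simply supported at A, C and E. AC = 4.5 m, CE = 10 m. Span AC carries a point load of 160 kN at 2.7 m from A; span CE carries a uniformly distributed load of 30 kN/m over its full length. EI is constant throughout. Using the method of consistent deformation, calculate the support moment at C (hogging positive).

Take M_C as the redundant. Released structure: two simple spans AC and CE with a hinge at C.
Discontinuity in slope at C on the released structure — sum the simple-span end rotations:
  span AC: point load 160 at a = 2.7: Pab(L + a)/(6LEI) = 207.4/EI
  span CE: UDL 30: wL³/(24EI) = 1250/EI
  relative rotation θ_0 = (207.4 + 1250)/EI = 1457/EI
A unit hogging moment at C produces rotation L₁/(3EI) + L₂/(3EI) = 4.833/EI.
Compatibility: M_C·(L₁+L₂)/(3EI) = θ_0, giving M_C = 301.5 kN·m (hogging).

M_C = 301.5 kN·m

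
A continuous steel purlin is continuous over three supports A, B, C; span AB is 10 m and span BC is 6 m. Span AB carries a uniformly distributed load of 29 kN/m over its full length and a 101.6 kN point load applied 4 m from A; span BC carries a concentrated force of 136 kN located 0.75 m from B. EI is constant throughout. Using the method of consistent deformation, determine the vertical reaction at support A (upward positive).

R_A = 169.5 kN

Release continuity at B by inserting a hinge; the redundant is the internal moment M_B. The primary structure is two simply-supported spans AB and BC.
Discontinuity in slope at B on the released structure — sum the simple-span end rotations:
  span AB: UDL 29: wL³/(24EI) = 1208/EI
  span AB: point load 101.6 at a = 4: Pab(L + a)/(6LEI) = 569/EI
  span BC: point load 136 at a = 0.75: Pab(L + b)/(6LEI) = 167.3/EI
  relative rotation θ_0 = (1777 + 167.3)/EI = 1945/EI
A unit hogging moment at B produces rotation L₁/(3EI) + L₂/(3EI) = 5.333/EI.
Compatibility: M_B·(L₁+L₂)/(3EI) = θ_0, giving M_B = 364.6 kN·m (hogging).
Span AB, ΣM about A with M_B applied at B: R_B^{AB}·10 = 1856 + 364.6, so R_B^{AB} = 222.1 kN and R_A = 391.6 − 222.1 = 169.5 kN.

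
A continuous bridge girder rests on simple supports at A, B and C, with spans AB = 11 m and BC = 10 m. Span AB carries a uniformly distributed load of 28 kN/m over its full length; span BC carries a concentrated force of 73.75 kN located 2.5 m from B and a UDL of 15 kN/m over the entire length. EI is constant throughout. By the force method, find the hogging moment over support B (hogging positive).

Insert a hinge at B; M_B is the redundant, and each span becomes simply supported.
Rotations at B on the released spans (each span's end-slope, ×1/EI):
  span AB: UDL 28: wL³/(24EI) = 1553/EI
  span BC: point load 73.75 at a = 2.5: Pab(L + b)/(6LEI) = 403.3/EI
  span BC: UDL 15: wL³/(24EI) = 625/EI
  relative rotation θ_0 = (1553 + 1028)/EI = 2581/EI
A unit hogging moment at B produces rotation L₁/(3EI) + L₂/(3EI) = 7/EI.
Slope continuity at B: θ_0 = M_B·7/EI, so M_B = 2581/7 = 368.7 kN·m (hogging).

M_B = 368.7 kN·m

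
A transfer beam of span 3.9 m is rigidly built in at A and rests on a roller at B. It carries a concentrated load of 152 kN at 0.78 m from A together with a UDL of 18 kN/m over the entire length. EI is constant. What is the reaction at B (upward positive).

Choose R_B as the redundant. The primary structure is the cantilever fixed at A.
Free-end deflection of the primary structure under the applied loading (downward +):
  point load 152 at a = 0.78: Pa²(3L − a)/(6EI) = 168.3/EI
  UDL 18: wL⁴/(8EI) = 520.5/EI
  δ_0 = 688.8/EI
Tip deflection under a unit load at B: L³/(3EI) = 19.77/EI.
Compatibility at B: δ_0 − R_B·δ_{BB} = 0, so R_B = 688.8/19.77 = 34.84 kN.

R_B = 34.84 kN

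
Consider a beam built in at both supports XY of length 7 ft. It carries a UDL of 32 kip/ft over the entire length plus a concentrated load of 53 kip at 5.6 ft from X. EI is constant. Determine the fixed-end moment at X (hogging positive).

M_X = 142.5 kip·ft

Take the two fixed-end moments M_X, M_Y as redundants; the released structure is the simple span XY.
Simple-span end rotations at X and Y under the given loads:
  at X: UDL 32: wL³/(24EI) = 457.3/EI
  at Y: UDL 32: wL³/(24EI) = 457.3/EI
  at X: point load 53 at a = 5.6: Pab(L + b)/(6LEI) = 83.1/EI
  at Y: point load 53 at a = 5.6: Pab(L + a)/(6LEI) = 124.7/EI
  θ_X0 = 540.4/EI,  θ_Y0 = 582/EI
Flexibility coefficients: a unit moment at one end gives L/(3EI) there and L/(6EI) at the far end, so f₁₁ = f₂₂ = 2.333/EI and f₁₂ = f₂₁ = 1.167/EI.
Compatibility — zero rotation at each built-in end:
  2.333 M_X + 1.167 M_Y = 540.4
  1.167 M_X + 2.333 M_Y = 582
Solving the pair gives M_X = 142.5 kip·ft and M_Y = 178.2 kip·ft (hogging).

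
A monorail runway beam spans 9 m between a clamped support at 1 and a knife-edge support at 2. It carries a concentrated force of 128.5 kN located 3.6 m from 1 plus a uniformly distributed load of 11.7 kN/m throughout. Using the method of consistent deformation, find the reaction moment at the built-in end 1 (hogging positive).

Take the reaction at 2 as the redundant and release it; the primary structure is a cantilever fixed at 1.
Free-end deflection of the primary structure under the applied loading (downward +):
  point load 128.5 at a = 3.6: Pa²(3L − a)/(6EI) = 6495/EI
  UDL 11.7: wL⁴/(8EI) = 9595/EI
  δ_0 = 16090/EI
Flexibility coefficient — unit upward force at 2: δ_{22} = L³/(3EI) = 243/EI.
Compatibility at 2: δ_0 − R_2·δ_{22} = 0, so R_2 = 16090/243 = 66.22 kN.
Moment equilibrium about 1: M_1 = Σ(load moments about 1) − R_2·L = 936.5 − 66.22×9 = 340.5 kN·m.

M_1 = 340.5 kN·m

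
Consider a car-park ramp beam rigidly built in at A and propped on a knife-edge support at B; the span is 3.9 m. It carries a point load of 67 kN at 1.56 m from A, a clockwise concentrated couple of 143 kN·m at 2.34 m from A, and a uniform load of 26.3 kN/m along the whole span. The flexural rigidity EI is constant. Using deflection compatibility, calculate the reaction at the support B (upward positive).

Choose R_B as the redundant. The primary structure is the cantilever fixed at A.
Primary-structure tip deflection at B by superposition:
  point load 67 at a = 1.56: Pa²(3L − a)/(6EI) = 275.6/EI
  clockwise couple 143 at a = 2.34: M₀a(2L − a)/(2EI) = 913.5/EI
  UDL 26.3: wL⁴/(8EI) = 760.5/EI
  δ_0 = 1950/EI
Flexibility coefficient — unit upward force at B: δ_{BB} = L³/(3EI) = 19.77/EI.
The prop prevents deflection at B: R_B = δ_0/δ_{BB} = 1950/19.77 = 98.6 kN.

R_B = 98.6 kN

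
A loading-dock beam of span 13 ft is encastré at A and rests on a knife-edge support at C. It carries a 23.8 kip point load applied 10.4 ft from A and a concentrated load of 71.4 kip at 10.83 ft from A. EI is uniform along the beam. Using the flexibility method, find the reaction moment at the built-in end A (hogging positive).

M_A = 105 kip·ft

Choose R_C as the redundant. The primary structure is the cantilever fixed at A.
Downward deflection at the released point C due to the loads:
  point load 23.8 at a = 10.4: Pa²(3L − a)/(6EI) = 12270/EI
  point load 71.4 at a = 10.83: Pa²(3L − a)/(6EI) = 39318/EI
  δ_0 = 51588/EI
Tip deflection under a unit load at C: L³/(3EI) = 732.3/EI.
The prop prevents deflection at C: R_C = δ_0/δ_{CC} = 51588/732.3 = 70.44 kip.
Moment equilibrium about A: M_A = Σ(load moments about A) − R_C·L = 1021 − 70.44×13 = 105 kip·ft.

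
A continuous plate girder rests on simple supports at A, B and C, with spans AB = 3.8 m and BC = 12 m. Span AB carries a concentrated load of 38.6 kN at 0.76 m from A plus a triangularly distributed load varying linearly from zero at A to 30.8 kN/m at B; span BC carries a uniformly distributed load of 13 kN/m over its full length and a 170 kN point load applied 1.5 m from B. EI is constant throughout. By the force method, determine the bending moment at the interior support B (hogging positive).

M_B = 347.1 kN·m

Release continuity at B by inserting a hinge; the redundant is the internal moment M_B. The primary structure is two simply-supported spans AB and BC.
Discontinuity in slope at B on the released structure — sum the simple-span end rotations:
  span AB: point load 38.6 at a = 0.76: Pab(L + a)/(6LEI) = 17.84/EI
  span AB: triangular load, peak 30.8: w₀L³/(45EI) = 37.56/EI
  span BC: UDL 13: wL³/(24EI) = 936/EI
  span BC: point load 170 at a = 1.5: Pab(L + b)/(6LEI) = 836.7/EI
  relative rotation θ_0 = (55.39 + 1773)/EI = 1828/EI
A unit hogging moment at B produces rotation L₁/(3EI) + L₂/(3EI) = 5.267/EI.
Compatibility: M_B·(L₁+L₂)/(3EI) = θ_0, giving M_B = 347.1 kN·m (hogging).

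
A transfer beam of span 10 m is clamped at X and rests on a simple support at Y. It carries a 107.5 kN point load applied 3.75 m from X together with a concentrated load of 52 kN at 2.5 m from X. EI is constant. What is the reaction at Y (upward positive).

Release the roller at Y. Primary structure: cantilever fixed at X.
Primary-structure tip deflection at Y by superposition:
  point load 107.5 at a = 3.75: Pa²(3L − a)/(6EI) = 6614/EI
  point load 52 at a = 2.5: Pa²(3L − a)/(6EI) = 1490/EI
  δ_0 = 8103/EI
Tip deflection under a unit load at Y: L³/(3EI) = 333.3/EI.
Compatibility at Y: δ_0 − R_Y·δ_{YY} = 0, so R_Y = 8103/333.3 = 24.31 kN.

R_Y = 24.31 kN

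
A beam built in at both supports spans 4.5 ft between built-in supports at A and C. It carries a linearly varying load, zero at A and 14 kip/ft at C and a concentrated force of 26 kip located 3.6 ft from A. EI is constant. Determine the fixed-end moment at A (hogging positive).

M_A = 13.19 kip·ft

Take the two fixed-end moments M_A, M_C as redundants; the released structure is the simple span AC.
Simple-span end rotations at A and C under the given loads:
  at A: triangular load, peak 14: 7w₀L³/(360EI) = 24.81/EI
  at C: triangular load, peak 14: w₀L³/(45EI) = 28.35/EI
  at A: point load 26 at a = 3.6: Pab(L + b)/(6LEI) = 16.85/EI
  at C: point load 26 at a = 3.6: Pab(L + a)/(6LEI) = 25.27/EI
  θ_A0 = 41.65/EI,  θ_C0 = 53.62/EI
Flexibility coefficients: a unit moment at one end gives L/(3EI) there and L/(6EI) at the far end, so f₁₁ = f₂₂ = 1.5/EI and f₁₂ = f₂₁ = 0.75/EI.
Compatibility — zero rotation at each built-in end:
  1.5 M_A + 0.75 M_C = 41.65
  0.75 M_A + 1.5 M_C = 53.62
Solving the pair gives M_A = 13.19 kip·ft and M_C = 29.15 kip·ft (hogging).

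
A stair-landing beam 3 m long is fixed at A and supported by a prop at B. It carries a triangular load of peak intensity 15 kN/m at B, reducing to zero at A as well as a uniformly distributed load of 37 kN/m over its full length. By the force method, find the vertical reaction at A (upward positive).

Release the roller at B. Primary structure: cantilever fixed at A.
Free-end deflection of the primary structure under the applied loading (downward +):
  triangular load, peak 15 at the free end: 11w₀L⁴/(120EI) = 111.4/EI
  UDL 37: wL⁴/(8EI) = 374.6/EI
  δ_0 = 486/EI
Tip deflection under a unit load at B: L³/(3EI) = 9/EI.
The prop prevents deflection at B: R_B = δ_0/δ_{BB} = 486/9 = 54 kN.
Vertical equilibrium: R_A = ΣP − R_B = 133.5 − 54 = 79.5 kN.

R_A = 79.5 kN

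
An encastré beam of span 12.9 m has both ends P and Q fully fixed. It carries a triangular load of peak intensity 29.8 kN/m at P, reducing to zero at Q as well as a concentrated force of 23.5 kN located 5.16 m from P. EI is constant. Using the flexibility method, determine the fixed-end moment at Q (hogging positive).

Release both end moments; the primary structure is a simply-supported span PQ with redundants M_P and M_Q.
End rotations of the released simple span under the applied load (×1/EI):
  at P: triangular load, peak 29.8: w₀L³/(45EI) = 1422/EI
  at Q: triangular load, peak 29.8: 7w₀L³/(360EI) = 1244/EI
  at P: point load 23.5 at a = 5.16: Pab(L + b)/(6LEI) = 250.3/EI
  at Q: point load 23.5 at a = 5.16: Pab(L + a)/(6LEI) = 219/EI
  θ_P0 = 1672/EI,  θ_Q0 = 1463/EI
Flexibility coefficients: a unit moment at one end gives L/(3EI) there and L/(6EI) at the far end, so f₁₁ = f₂₂ = 4.3/EI and f₁₂ = f₂₁ = 2.15/EI.
Compatibility — zero rotation at each built-in end:
  4.3 M_P + 2.15 M_Q = 1672
  2.15 M_P + 4.3 M_Q = 1463
Solving the pair gives M_P = 291.6 kN·m and M_Q = 194.4 kN·m (hogging).

M_Q = 194.4 kN·m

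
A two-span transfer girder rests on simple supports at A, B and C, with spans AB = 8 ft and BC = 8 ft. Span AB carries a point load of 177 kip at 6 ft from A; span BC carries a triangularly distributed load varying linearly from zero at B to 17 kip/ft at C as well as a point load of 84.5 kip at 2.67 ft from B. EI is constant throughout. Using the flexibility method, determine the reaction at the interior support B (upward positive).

R_B = 264.3 kip

Take M_B as the redundant. Released structure: two simple spans AB and BC with a hinge at B.
Rotations at B on the released spans (each span's end-slope, ×1/EI):
  span AB: point load 177 at a = 6: Pab(L + a)/(6LEI) = 619.5/EI
  span BC: triangular load, peak 17: 7w₀L³/(360EI) = 169.2/EI
  span BC: point load 84.5 at a = 2.67: Pab(L + b)/(6LEI) = 334/EI
  relative rotation θ_0 = (619.5 + 503.2)/EI = 1123/EI
A unit hogging moment at B produces rotation L₁/(3EI) + L₂/(3EI) = 5.333/EI.
Compatibility: M_B·(L₁+L₂)/(3EI) = θ_0, giving M_B = 210.5 kip·ft (hogging).
Span AB, ΣM about A with M_B applied at B: R_B^{AB}·8 = 1062 + 210.5, so R_B^{AB} = 159.1 kip and R_A = 177 − 159.1 = 17.94 kip.
Span BC, ΣM about C: R_B^{BC}·8 = 631.7 + 210.5, so R_B^{BC} = 105.3 kip and R_C = 152.5 − 105.3 = 47.22 kip.
R_B = 159.1 + 105.3 = 264.3 kip.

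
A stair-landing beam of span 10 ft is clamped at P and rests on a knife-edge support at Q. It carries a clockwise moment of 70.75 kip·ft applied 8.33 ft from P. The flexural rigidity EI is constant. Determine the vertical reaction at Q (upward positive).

R_Q = 10.32 kip

Release the roller at Q. Primary structure: cantilever fixed at P.
Downward deflection at the released point Q due to the loads:
  clockwise couple 70.75 at a = 8.33: M₀a(2L − a)/(2EI) = 3439/EI
Flexibility coefficient — unit upward force at Q: δ_{QQ} = L³/(3EI) = 333.3/EI.
Compatibility at Q: δ_0 − R_Q·δ_{QQ} = 0, so R_Q = 3439/333.3 = 10.32 kip.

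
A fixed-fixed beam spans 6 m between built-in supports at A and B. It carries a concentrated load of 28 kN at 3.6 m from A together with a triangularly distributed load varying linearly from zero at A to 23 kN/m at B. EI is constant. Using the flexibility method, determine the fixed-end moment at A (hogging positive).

M_A = 43.73 kN·m

Release both end moments; the primary structure is a simply-supported span AB with redundants M_A and M_B.
On the primary (simply-supported) span, the end slopes from the loading are:
  at A: point load 28 at a = 3.6: Pab(L + b)/(6LEI) = 56.45/EI
  at B: point load 28 at a = 3.6: Pab(L + a)/(6LEI) = 64.51/EI
  at A: triangular load, peak 23: 7w₀L³/(360EI) = 96.6/EI
  at B: triangular load, peak 23: w₀L³/(45EI) = 110.4/EI
  θ_A0 = 153/EI,  θ_B0 = 174.9/EI
Flexibility coefficients: a unit moment at one end gives L/(3EI) there and L/(6EI) at the far end, so f₁₁ = f₂₂ = 2/EI and f₁₂ = f₂₁ = 1/EI.
Compatibility — zero rotation at each built-in end:
  2 M_A + 1 M_B = 153
  1 M_A + 2 M_B = 174.9
Solving the pair gives M_A = 43.73 kN·m and M_B = 65.59 kN·m (hogging).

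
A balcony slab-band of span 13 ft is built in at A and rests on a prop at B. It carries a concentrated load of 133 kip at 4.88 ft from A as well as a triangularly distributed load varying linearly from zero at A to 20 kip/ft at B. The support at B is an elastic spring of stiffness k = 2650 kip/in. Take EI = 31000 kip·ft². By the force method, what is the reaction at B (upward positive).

R_B = 95.97 kip

Remove the prop at B; the released (primary) structure is a cantilever built in at A.
Deflection at B on the released cantilever, summing each load's contribution:
  point load 133 at a = 4.88: Pa²(3L − a)/(6EI) = 18011/EI
  triangular load, peak 20 at the free end: 11w₀L⁴/(120EI) = 52362/EI
  δ_0 = 70373/EI
Tip deflection under a unit load at B: L³/(3EI) = 732.3/EI.
With EI = 31000 kip·ft²: δ_0 = 2.2701 ft and δ_{BB} = 0.023624 ft/kip.
Compatibility — the spring shortens by R_B/k under the reaction it provides: δ_0 − R_B·δ_{BB} = R_B/k. With 1/k = 1/(2650×12) ft/kip = 0.000031 ft/kip, R_B = δ_0 / (δ_{BB} + 1/k) = 2.2701 / (0.023624 + 0.000031) = 95.97 kip.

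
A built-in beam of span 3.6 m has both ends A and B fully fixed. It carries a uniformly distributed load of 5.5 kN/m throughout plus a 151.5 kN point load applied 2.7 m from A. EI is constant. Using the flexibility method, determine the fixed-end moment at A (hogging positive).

Take the two fixed-end moments M_A, M_B as redundants; the released structure is the simple span AB.
On the primary (simply-supported) span, the end slopes from the loading are:
  at A: UDL 5.5: wL³/(24EI) = 10.69/EI
  at B: UDL 5.5: wL³/(24EI) = 10.69/EI
  at A: point load 151.5 at a = 2.7: Pab(L + b)/(6LEI) = 76.7/EI
  at B: point load 151.5 at a = 2.7: Pab(L + a)/(6LEI) = 107.4/EI
  θ_A0 = 87.39/EI,  θ_B0 = 118.1/EI
Flexibility coefficients: a unit moment at one end gives L/(3EI) there and L/(6EI) at the far end, so f₁₁ = f₂₂ = 1.2/EI and f₁₂ = f₂₁ = 0.6/EI.
Compatibility — zero rotation at each built-in end:
  1.2 M_A + 0.6 M_B = 87.39
  0.6 M_A + 1.2 M_B = 118.1
Solving the pair gives M_A = 31.51 kN·m and M_B = 82.64 kN·m (hogging).

M_A = 31.51 kN·m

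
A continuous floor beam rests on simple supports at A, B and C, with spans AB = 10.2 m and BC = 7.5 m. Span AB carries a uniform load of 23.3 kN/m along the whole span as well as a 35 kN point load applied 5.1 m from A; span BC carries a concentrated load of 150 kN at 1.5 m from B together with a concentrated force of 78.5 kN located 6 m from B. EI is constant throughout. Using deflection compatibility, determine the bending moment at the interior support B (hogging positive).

Insert a hinge at B; M_B is the redundant, and each span becomes simply supported.
Rotations at B on the released spans (each span's end-slope, ×1/EI):
  span AB: UDL 23.3: wL³/(24EI) = 1030/EI
  span AB: point load 35 at a = 5.1: Pab(L + a)/(6LEI) = 227.6/EI
  span BC: point load 150 at a = 1.5: Pab(L + b)/(6LEI) = 405/EI
  span BC: point load 78.5 at a = 6: Pab(L + b)/(6LEI) = 141.3/EI
  relative rotation θ_0 = (1258 + 546.3)/EI = 1804/EI
A unit hogging moment at B produces rotation L₁/(3EI) + L₂/(3EI) = 5.9/EI.
Compatibility: M_B·(L₁+L₂)/(3EI) = θ_0, giving M_B = 305.8 kN·m (hogging).

M_B = 305.8 kN·m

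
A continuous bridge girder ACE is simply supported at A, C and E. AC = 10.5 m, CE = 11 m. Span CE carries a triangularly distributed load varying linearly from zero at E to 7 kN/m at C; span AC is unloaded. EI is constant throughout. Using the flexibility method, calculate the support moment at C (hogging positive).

Release continuity at C by inserting a hinge; the redundant is the internal moment M_C. The primary structure is two simply-supported spans AC and CE.
Rotations at C on the released spans (each span's end-slope, ×1/EI):
  span CE: triangular load, peak 7: w₀L³/(45EI) = 207/EI
  relative rotation θ_0 = (0 + 207)/EI = 207/EI
A unit hogging moment at C produces rotation L₁/(3EI) + L₂/(3EI) = 7.167/EI.
Slope continuity at C: θ_0 = M_C·7.167/EI, so M_C = 207/7.167 = 28.89 kN·m (hogging).

M_C = 28.89 kN·m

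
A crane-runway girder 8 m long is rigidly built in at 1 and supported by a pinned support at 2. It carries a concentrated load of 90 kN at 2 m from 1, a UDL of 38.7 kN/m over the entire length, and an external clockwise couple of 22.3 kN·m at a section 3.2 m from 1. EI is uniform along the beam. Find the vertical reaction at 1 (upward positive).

Remove the prop at 2; the released (primary) structure is a cantilever built in at 1.
Deflection at 2 on the released cantilever, summing each load's contribution:
  point load 90 at a = 2: Pa²(3L − a)/(6EI) = 1320/EI
  UDL 38.7: wL⁴/(8EI) = 19814/EI
  clockwise couple 22.3 at a = 3.2: M₀a(2L − a)/(2EI) = 456.7/EI
  δ_0 = 21591/EI
Flexibility coefficient — unit upward force at 2: δ_{22} = L³/(3EI) = 170.7/EI.
Compatibility at 2: δ_0 − R_2·δ_{22} = 0, so R_2 = 21591/170.7 = 126.5 kN.
Vertical equilibrium: R_1 = ΣP − R_2 = 399.6 − 126.5 = 273.1 kN.

R_1 = 273.1 kN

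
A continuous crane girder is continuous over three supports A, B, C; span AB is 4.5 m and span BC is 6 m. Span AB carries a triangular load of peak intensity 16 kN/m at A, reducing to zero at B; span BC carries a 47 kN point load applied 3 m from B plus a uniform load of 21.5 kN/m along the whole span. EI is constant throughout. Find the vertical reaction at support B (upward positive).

R_B = 136.4 kN

Take M_B as the redundant. Released structure: two simple spans AB and BC with a hinge at B.
Discontinuity in slope at B on the released structure — sum the simple-span end rotations:
  span AB: triangular load, peak 16: 7w₀L³/(360EI) = 28.35/EI
  span BC: point load 47 at a = 3: Pab(L + b)/(6LEI) = 105.8/EI
  span BC: UDL 21.5: wL³/(24EI) = 193.5/EI
  relative rotation θ_0 = (28.35 + 299.2)/EI = 327.6/EI
A unit hogging moment at B produces rotation L₁/(3EI) + L₂/(3EI) = 3.5/EI.
Compatibility: M_B·(L₁+L₂)/(3EI) = θ_0, giving M_B = 93.6 kN·m (hogging).
Span AB, ΣM about A with M_B applied at B: R_B^{AB}·4.5 = 54 + 93.6, so R_B^{AB} = 32.8 kN and R_A = 36 − 32.8 = 3.2 kN.
Span BC, ΣM about C: R_B^{BC}·6 = 528 + 93.6, so R_B^{BC} = 103.6 kN and R_C = 176 − 103.6 = 72.4 kN.
R_B = 32.8 + 103.6 = 136.4 kN.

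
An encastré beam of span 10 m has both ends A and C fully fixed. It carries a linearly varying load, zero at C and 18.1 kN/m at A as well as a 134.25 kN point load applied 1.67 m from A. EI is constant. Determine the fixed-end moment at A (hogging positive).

M_A = 246.1 kN·m

Take the two fixed-end moments M_A, M_C as redundants; the released structure is the simple span AC.
End rotations of the released simple span under the applied load (×1/EI):
  at A: triangular load, peak 18.1: w₀L³/(45EI) = 402.2/EI
  at C: triangular load, peak 18.1: 7w₀L³/(360EI) = 351.9/EI
  at A: point load 134.25 at a = 1.67: Pab(L + b)/(6LEI) = 570.5/EI
  at C: point load 134.25 at a = 1.67: Pab(L + a)/(6LEI) = 363.2/EI
  θ_A0 = 972.8/EI,  θ_C0 = 715.2/EI
Flexibility coefficients: a unit moment at one end gives L/(3EI) there and L/(6EI) at the far end, so f₁₁ = f₂₂ = 3.333/EI and f₁₂ = f₂₁ = 1.667/EI.
Compatibility — zero rotation at each built-in end:
  3.333 M_A + 1.667 M_C = 972.8
  1.667 M_A + 3.333 M_C = 715.2
Solving the pair gives M_A = 246.1 kN·m and M_C = 91.52 kN·m (hogging).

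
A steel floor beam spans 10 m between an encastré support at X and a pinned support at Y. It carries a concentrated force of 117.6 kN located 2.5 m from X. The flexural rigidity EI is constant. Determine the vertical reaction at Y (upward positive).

R_Y = 10.11 kN

Take the reaction at Y as the redundant and release it; the primary structure is a cantilever fixed at X.
Primary-structure tip deflection at Y by superposition:
  point load 117.6 at a = 2.5: Pa²(3L − a)/(6EI) = 3369/EI
Tip deflection under a unit load at Y: L³/(3EI) = 333.3/EI.
Compatibility at Y: δ_0 − R_Y·δ_{YY} = 0, so R_Y = 3369/333.3 = 10.11 kN.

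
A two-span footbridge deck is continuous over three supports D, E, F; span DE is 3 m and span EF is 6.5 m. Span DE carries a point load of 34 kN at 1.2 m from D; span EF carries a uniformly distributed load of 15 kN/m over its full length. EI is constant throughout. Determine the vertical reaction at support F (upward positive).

R_F = 39.58 kN

Take M_E as the redundant. Released structure: two simple spans DE and EF with a hinge at E.
Rotations at E on the released spans (each span's end-slope, ×1/EI):
  span DE: point load 34 at a = 1.2: Pab(L + a)/(6LEI) = 17.14/EI
  span EF: UDL 15: wL³/(24EI) = 171.6/EI
  relative rotation θ_0 = (17.14 + 171.6)/EI = 188.8/EI
A unit hogging moment at E produces rotation L₁/(3EI) + L₂/(3EI) = 3.167/EI.
Slope continuity at E: θ_0 = M_E·3.167/EI, so M_E = 188.8/3.167 = 59.61 kN·m (hogging).
Span EF, ΣM about F: R_E^{EF}·6.5 = 316.9 + 59.61, so R_E^{EF} = 57.92 kN and R_F = 97.5 − 57.92 = 39.58 kN.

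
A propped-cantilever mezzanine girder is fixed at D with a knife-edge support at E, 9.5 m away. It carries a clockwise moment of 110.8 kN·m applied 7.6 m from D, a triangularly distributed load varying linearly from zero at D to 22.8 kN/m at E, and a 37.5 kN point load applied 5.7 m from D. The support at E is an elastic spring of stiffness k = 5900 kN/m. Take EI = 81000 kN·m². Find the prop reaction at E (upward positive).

R_E = 88.32 kN

Remove the prop at E; the released (primary) structure is a cantilever built in at D.
Deflection at E on the released cantilever, summing each load's contribution:
  clockwise couple 110.8 at a = 7.6: M₀a(2L − a)/(2EI) = 4800/EI
  triangular load, peak 22.8 at the free end: 11w₀L⁴/(120EI) = 17023/EI
  point load 37.5 at a = 5.7: Pa²(3L − a)/(6EI) = 4630/EI
  δ_0 = 26453/EI
Flexibility coefficient — unit upward force at E: δ_{EE} = L³/(3EI) = 285.8/EI.
With EI = 81000 kN·m²: δ_0 = 0.32658 m and δ_{EE} = 0.003528 m/kN.
Compatibility — the spring shortens by R_E/k under the reaction it provides: δ_0 − R_E·δ_{EE} = R_E/k. With 1/k = 0.000169 m/kN, R_E = δ_0 / (δ_{EE} + 1/k) = 0.32658 / (0.003528 + 0.000169) = 88.32 kN.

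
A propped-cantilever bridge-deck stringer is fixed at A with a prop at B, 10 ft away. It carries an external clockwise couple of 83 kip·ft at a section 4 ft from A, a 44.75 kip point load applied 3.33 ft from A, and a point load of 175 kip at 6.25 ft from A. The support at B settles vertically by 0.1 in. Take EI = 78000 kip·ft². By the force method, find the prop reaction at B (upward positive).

R_B = 93.81 kip

Release the roller at B. Primary structure: cantilever fixed at A.
Deflection at B on the released cantilever, summing each load's contribution:
  clockwise couple 83 at a = 4: M₀a(2L − a)/(2EI) = 2656/EI
  point load 44.75 at a = 3.33: Pa²(3L − a)/(6EI) = 2206/EI
  point load 175 at a = 6.25: Pa²(3L − a)/(6EI) = 27059/EI
  δ_0 = 31921/EI
Tip deflection under a unit load at B: L³/(3EI) = 333.3/EI.
With EI = 78000 kip·ft²: δ_0 = 0.40924 ft and δ_{BB} = 0.004274 ft/kip.
Compatibility — the beam at B must follow the support down by 0.008333 ft: δ_0 − R_B·δ_{BB} = 0.008333, so R_B = (0.40924 − 0.008333)/0.004274 = 93.81 kip.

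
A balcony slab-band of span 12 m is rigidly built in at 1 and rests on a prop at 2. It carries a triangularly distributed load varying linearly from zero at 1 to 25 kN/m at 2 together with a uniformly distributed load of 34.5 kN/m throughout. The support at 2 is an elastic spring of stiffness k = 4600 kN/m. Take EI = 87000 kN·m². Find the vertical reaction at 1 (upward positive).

Choose R_2 as the redundant. The primary structure is the cantilever fixed at 1.
Deflection at 2 on the released cantilever, summing each load's contribution:
  triangular load, peak 25 at the free end: 11w₀L⁴/(120EI) = 47520/EI
  UDL 34.5: wL⁴/(8EI) = 89424/EI
  δ_0 = 136944/EI
Tip deflection under a unit load at 2: L³/(3EI) = 576/EI.
With EI = 87000 kN·m²: δ_0 = 1.5741 m and δ_{22} = 0.006621 m/kN.
Compatibility — the spring shortens by R_2/k under the reaction it provides: δ_0 − R_2·δ_{22} = R_2/k. With 1/k = 0.000217 m/kN, R_2 = δ_0 / (δ_{22} + 1/k) = 1.5741 / (0.006621 + 0.000217) = 230.2 kN.
Vertical equilibrium: R_1 = ΣP − R_2 = 564 − 230.2 = 333.8 kN.

R_1 = 333.8 kN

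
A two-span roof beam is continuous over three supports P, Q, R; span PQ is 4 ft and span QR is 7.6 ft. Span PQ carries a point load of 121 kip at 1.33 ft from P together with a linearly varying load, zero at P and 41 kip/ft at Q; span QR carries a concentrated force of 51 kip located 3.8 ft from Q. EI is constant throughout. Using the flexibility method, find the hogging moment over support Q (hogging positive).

Insert a hinge at Q; M_Q is the redundant, and each span becomes simply supported.
Rotations at Q on the released spans (each span's end-slope, ×1/EI):
  span PQ: point load 121 at a = 1.33: Pab(L + a)/(6LEI) = 95.43/EI
  span PQ: triangular load, peak 41: w₀L³/(45EI) = 58.31/EI
  span QR: point load 51 at a = 3.8: Pab(L + b)/(6LEI) = 184.1/EI
  relative rotation θ_0 = (153.7 + 184.1)/EI = 337.8/EI
A unit hogging moment at Q produces rotation L₁/(3EI) + L₂/(3EI) = 3.867/EI.
Compatibility: M_Q·(L₁+L₂)/(3EI) = θ_0, giving M_Q = 87.37 kip·ft (hogging).

M_Q = 87.37 kip·ft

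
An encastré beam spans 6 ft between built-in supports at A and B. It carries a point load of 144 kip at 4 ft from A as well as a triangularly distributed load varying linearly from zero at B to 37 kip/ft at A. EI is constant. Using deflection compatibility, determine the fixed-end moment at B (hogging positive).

M_B = 172.4 kip·ft

Release both end moments; the primary structure is a simply-supported span AB with redundants M_A and M_B.
On the primary (simply-supported) span, the end slopes from the loading are:
  at A: point load 144 at a = 4: Pab(L + b)/(6LEI) = 256/EI
  at B: point load 144 at a = 4: Pab(L + a)/(6LEI) = 320/EI
  at A: triangular load, peak 37: w₀L³/(45EI) = 177.6/EI
  at B: triangular load, peak 37: 7w₀L³/(360EI) = 155.4/EI
  θ_A0 = 433.6/EI,  θ_B0 = 475.4/EI
Flexibility coefficients: a unit moment at one end gives L/(3EI) there and L/(6EI) at the far end, so f₁₁ = f₂₂ = 2/EI and f₁₂ = f₂₁ = 1/EI.
Compatibility — zero rotation at each built-in end:
  2 M_A + 1 M_B = 433.6
  1 M_A + 2 M_B = 475.4
Solving the pair gives M_A = 130.6 kip·ft and M_B = 172.4 kip·ft (hogging).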